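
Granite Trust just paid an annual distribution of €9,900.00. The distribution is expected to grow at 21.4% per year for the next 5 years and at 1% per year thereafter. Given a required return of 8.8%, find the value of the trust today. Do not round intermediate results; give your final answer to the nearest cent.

€291317.75

D_1 = 12018.60000
D_2 = 14590.58040
D_3 = 17712.96461
D_4 = 21503.53903
D_5 = 26105.29638
Terminal value at year 5: TV = D_5×(1+g_2)/(r−g_2) = 26366.34935/0.078 = 338030.11984
P_0 = D_1/(1+r)^1 + D_2/(1+r)^2 + D_3/(1+r)^3 + D_4/(1+r)^4 + D_5/(1+r)^5 + TV/(1+r)^5
    = 11046.50735 + 12325.79037 + 13753.22566 + 15345.97054 + 17123.16933 + 221723.09008 = 291317.75333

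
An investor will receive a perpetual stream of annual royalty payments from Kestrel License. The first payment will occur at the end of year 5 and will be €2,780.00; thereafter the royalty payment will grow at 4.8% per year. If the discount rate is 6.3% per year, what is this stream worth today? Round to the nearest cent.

Value at end of year 4: C₁ / (r − g) = €2,780.00 / (0.063 − 0.048) = €185,333.3333
Discount to today: PV = €185,333.3333 / (1 + 0.063)^4 = €185,333.3333 / 1.276830 = €145,151.15

€145151.15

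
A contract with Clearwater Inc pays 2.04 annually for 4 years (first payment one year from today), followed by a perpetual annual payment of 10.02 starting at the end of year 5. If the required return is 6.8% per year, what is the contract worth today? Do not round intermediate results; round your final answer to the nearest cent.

PV of 4-year annuity: 2.04 × [1 − (1+0.068)^−4] / 0.068 = 6.94122
Perpetuity value at year 4: 10.02 / 0.068 = 147.35294
PV of perpetuity: 147.35294 / (1+0.068)^4 = 113.25928
Total PV = 6.94122 + 113.25928 = 120.20050

120.20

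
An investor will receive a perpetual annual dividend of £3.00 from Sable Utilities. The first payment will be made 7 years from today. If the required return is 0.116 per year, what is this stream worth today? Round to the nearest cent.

£13.39

Value at end of year 6: C / r = £3.00 / 0.116 = £25.8621
Discount to today: PV = £25.8621 / (1 + 0.116)^6 = £25.8621 / 1.931902 = £13.39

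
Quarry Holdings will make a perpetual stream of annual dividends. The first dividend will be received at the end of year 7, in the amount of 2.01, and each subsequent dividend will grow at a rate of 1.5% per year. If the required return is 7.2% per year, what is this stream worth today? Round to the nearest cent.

23.24

Value at end of year 6: C₁ / (r − g) = 2.01 / (0.072 − 0.015) = 35.2632
Discount to today: PV = 35.2632 / (1 + 0.072)^6 = 35.2632 / 1.517640 = 23.24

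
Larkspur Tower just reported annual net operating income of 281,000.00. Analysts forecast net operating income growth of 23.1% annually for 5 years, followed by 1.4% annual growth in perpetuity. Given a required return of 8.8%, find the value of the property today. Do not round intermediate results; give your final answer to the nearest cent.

D_1 = 345911.00000
D_2 = 425816.44100
D_3 = 524180.03887
D_4 = 645265.62785
D_5 = 794321.98788
Terminal value at year 5: TV = D_5×(1+g_2)/(r−g_2) = 805442.49571/0.074 = 10884358.05019
P_0 = D_1/(1+r)^1 + D_2/(1+r)^2 + D_3/(1+r)^3 + D_4/(1+r)^4 + D_5/(1+r)^5 + TV/(1+r)^5
    = 317932.90441 + 359720.04166 + 406999.42214 + 460492.91237 + 521017.25655 + 7139344.56945 = 9205507.10658

9205507.11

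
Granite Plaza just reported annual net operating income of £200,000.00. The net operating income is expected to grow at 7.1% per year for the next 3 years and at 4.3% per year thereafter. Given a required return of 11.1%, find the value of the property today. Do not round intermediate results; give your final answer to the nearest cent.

D_1 = 214200.00000
D_2 = 229408.20000
D_3 = 245696.18220
Terminal value at year 3: TV = D_3×(1+g_2)/(r−g_2) = 256261.11803/0.068 = 3768545.85345
P_0 = D_1/(1+r)^1 + D_2/(1+r)^2 + D_3/(1+r)^3 + TV/(1+r)^3
    = 192799.27993 + 185857.81170 + 179166.26133 + 2748094.27301 = 3305917.62597

£3305917.63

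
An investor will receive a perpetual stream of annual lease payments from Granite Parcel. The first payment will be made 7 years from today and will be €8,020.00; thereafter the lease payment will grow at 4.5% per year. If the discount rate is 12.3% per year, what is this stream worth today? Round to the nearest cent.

Value at end of year 6: C₁ / (r − g) = €8,020.00 / (0.123 − 0.045) = €102,820.5128
Discount to today: PV = €102,820.5128 / (1 + 0.123)^6 = €102,820.5128 / 2.005758 = €51,262.67

€51262.67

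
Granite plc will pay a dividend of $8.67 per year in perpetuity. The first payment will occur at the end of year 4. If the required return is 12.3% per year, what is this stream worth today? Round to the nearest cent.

$49.77

Value at end of year 3: C / r = $8.67 / 0.123 = $70.4878
Discount to today: PV = $70.4878 / (1 + 0.123)^3 = $70.4878 / 1.416248 = $49.77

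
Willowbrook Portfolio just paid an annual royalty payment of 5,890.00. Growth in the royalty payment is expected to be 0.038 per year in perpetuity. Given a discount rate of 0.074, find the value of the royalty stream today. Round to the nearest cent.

D₁ = D₀ × (1 + g) = 5,890.00 × 1.038 = 6,113.8200
Growing perpetuity: P = D₁ / (r − g) = 6,113.8200 / (0.074 − 0.038) = 169,828.33

169828.33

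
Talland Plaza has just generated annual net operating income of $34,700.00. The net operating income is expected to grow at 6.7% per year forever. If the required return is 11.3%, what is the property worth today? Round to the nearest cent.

$804889.13

D₁ = D₀ × (1 + g) = $34,700.00 × 1.067 = $37,024.9000
Growing perpetuity: P = D₁ / (r − g) = $37,024.9000 / (0.113 − 0.067) = $804,889.13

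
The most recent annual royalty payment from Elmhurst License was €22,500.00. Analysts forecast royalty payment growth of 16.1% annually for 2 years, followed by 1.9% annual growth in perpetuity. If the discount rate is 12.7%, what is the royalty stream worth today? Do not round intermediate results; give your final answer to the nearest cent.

D_1 = 26122.50000
D_2 = 30328.22250
Terminal value at year 2: TV = D_2×(1+g_2)/(r−g_2) = 30904.45873/0.108 = 286152.39563
P_0 = D_1/(1+r)^1 + D_2/(1+r)^2 + TV/(1+r)^2
    = 23178.79326 + 23878.06475 + 225293.96276 = 272350.82076

€272350.82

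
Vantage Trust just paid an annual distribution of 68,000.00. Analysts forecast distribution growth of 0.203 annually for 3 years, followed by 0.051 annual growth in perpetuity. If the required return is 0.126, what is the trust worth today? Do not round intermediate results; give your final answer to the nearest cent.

D_1 = 81804.00000
D_2 = 98410.21200
D_3 = 118387.48504
Terminal value at year 3: TV = D_3×(1+g_2)/(r−g_2) = 124425.24677/0.075 = 1659003.29030
P_0 = D_1/(1+r)^1 + D_2/(1+r)^2 + D_3/(1+r)^3 + TV/(1+r)^3
    = 72650.08881 + 77618.16771 + 82925.98202 + 1162069.42801 = 1395263.66654

1395263.67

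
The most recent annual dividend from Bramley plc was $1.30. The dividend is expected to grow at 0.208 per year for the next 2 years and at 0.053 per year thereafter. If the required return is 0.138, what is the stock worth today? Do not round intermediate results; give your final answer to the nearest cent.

D_1 = 1.57040
D_2 = 1.89704
Terminal value at year 2: TV = D_2×(1+g_2)/(r−g_2) = 1.99759/0.085 = 23.50102
P_0 = D_1/(1+r)^1 + D_2/(1+r)^2 + TV/(1+r)^2
    = 1.37996 + 1.46485 + 18.14689 = 20.99170

$20.99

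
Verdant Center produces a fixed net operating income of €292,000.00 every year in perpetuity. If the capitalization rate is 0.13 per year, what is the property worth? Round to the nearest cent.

€2246153.85

Level perpetuity: PV = C / r = €292,000.00 / 0.13 = €2,246,153.85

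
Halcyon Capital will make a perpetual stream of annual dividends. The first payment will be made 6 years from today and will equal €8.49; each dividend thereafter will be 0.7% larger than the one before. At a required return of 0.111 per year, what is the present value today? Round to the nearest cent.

Value at end of year 5: C₁ / (r − g) = €8.49 / (0.111 − 0.007) = €81.6346
Discount to today: PV = €81.6346 / (1 + 0.111)^5 = €81.6346 / 1.692662 = €48.23

€48.23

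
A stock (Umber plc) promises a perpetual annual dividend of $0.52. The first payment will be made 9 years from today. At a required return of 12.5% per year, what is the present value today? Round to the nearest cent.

$1.62

Value at end of year 8: C / r = $0.52 / 0.125 = $4.1600
Discount to today: PV = $4.1600 / (1 + 0.125)^8 = $4.1600 / 2.565785 = $1.62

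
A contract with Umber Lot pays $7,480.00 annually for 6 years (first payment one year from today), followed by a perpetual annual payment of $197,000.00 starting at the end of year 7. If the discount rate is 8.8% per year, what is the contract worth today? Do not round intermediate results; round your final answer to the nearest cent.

PV of 6-year annuity: $7,480.00 × [1 − (1+0.088)^−6] / 0.088 = 33755.70135
Perpetuity value at year 6: $197,000.00 / 0.088 = 2238636.36364
PV of perpetuity: 2238636.36364 / (1+0.088)^6 = 1349615.88679
Total PV = 33755.70135 + 1349615.88679 = 1383371.58814

$1383371.59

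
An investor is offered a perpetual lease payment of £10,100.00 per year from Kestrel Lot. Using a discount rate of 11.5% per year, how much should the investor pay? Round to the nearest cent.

Level perpetuity: PV = C / r = £10,100.00 / 0.115 = £87,826.09

£87826.09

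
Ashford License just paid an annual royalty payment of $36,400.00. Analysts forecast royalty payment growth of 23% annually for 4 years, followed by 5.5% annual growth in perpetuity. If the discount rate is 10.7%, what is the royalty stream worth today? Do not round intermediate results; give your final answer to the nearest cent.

D_1 = 44772.00000
D_2 = 55069.56000
D_3 = 67735.55880
D_4 = 83314.73732
Terminal value at year 4: TV = D_4×(1+g_2)/(r−g_2) = 87897.04788/0.052 = 1690327.84379
P_0 = D_1/(1+r)^1 + D_2/(1+r)^2 + D_3/(1+r)^3 + D_4/(1+r)^4 + TV/(1+r)^4
    = 40444.44444 + 44938.27160 + 49931.41289 + 55479.34766 + 1125590.61119 = 1316384.08779

$1316384.09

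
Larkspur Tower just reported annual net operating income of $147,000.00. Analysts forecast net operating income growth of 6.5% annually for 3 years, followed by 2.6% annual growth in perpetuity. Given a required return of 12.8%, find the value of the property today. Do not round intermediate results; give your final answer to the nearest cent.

D_1 = 156555.00000
D_2 = 166731.07500
D_3 = 177568.59488
Terminal value at year 3: TV = D_3×(1+g_2)/(r−g_2) = 182185.37834/0.102 = 1786131.16021
P_0 = D_1/(1+r)^1 + D_2/(1+r)^2 + D_3/(1+r)^3 + TV/(1+r)^3
    = 138789.89362 + 131038.33041 + 123719.70025 + 1244474.63196 = 1638022.55625

$1638022.56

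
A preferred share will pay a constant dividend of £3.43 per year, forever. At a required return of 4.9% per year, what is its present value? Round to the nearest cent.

£70.00

Level perpetuity: PV = C / r = £3.43 / 0.049 = £70.00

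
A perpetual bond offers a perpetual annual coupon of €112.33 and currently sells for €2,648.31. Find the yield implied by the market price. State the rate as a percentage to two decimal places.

4.24%

P = C/r ⇒ r = C/P = €112.33/€2,648.31 = 0.042416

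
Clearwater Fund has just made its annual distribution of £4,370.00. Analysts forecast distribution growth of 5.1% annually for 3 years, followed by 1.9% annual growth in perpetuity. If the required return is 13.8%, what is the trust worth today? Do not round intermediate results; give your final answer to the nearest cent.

£40683.15

D_1 = 4592.87000
D_2 = 4827.10637
D_3 = 5073.28879
Terminal value at year 3: TV = D_3×(1+g_2)/(r−g_2) = 5169.68128/0.119 = 43442.69985
P_0 = D_1/(1+r)^1 + D_2/(1+r)^2 + D_3/(1+r)^3 + TV/(1+r)^3
    = 4035.91388 + 3727.36862 + 3442.41162 + 29477.45747 = 40683.15160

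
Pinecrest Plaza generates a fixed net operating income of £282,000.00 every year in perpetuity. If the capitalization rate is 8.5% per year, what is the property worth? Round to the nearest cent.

£3317647.06

Level perpetuity: PV = C / r = £282,000.00 / 0.085 = £3,317,647.06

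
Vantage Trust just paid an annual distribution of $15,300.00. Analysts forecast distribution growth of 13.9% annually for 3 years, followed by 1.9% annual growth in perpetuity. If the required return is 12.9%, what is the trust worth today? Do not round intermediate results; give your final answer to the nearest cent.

$192251.19

D_1 = 17426.70000
D_2 = 19849.01130
D_3 = 22608.02387
Terminal value at year 3: TV = D_3×(1+g_2)/(r−g_2) = 23037.57632/0.11 = 209432.51204
P_0 = D_1/(1+r)^1 + D_2/(1+r)^2 + D_3/(1+r)^3 + TV/(1+r)^3
    = 15435.51816 + 15572.23665 + 15710.16612 + 145533.26614 = 192251.18707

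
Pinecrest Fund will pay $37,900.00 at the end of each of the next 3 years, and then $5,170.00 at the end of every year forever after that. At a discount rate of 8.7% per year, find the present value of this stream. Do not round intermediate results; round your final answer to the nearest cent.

$142719.54

PV of 3-year annuity: $37,900.00 × [1 − (1+0.087)^−3] / 0.087 = 96451.33322
Perpetuity value at year 3: $5,170.00 / 0.087 = 59425.28736
PV of perpetuity: 59425.28736 / (1+0.087)^3 = 46268.20575
Total PV = 96451.33322 + 46268.20575 = 142719.53897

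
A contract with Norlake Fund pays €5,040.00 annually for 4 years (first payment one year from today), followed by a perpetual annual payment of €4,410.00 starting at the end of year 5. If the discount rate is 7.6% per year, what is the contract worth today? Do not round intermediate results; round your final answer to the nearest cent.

€60131.67

PV of 4-year annuity: €5,040.00 × [1 − (1+0.076)^−4] / 0.076 = 16842.83362
Perpetuity value at year 4: €4,410.00 / 0.076 = 58026.31579
PV of perpetuity: 58026.31579 / (1+0.076)^4 = 43288.83637
Total PV = 16842.83362 + 43288.83637 = 60131.66999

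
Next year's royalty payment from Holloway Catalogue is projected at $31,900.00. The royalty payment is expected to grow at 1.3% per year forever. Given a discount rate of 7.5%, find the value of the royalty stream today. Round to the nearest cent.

$514516.13

Growing perpetuity: P = D₁ / (r − g) = $31,900.0000 / (0.075 − 0.013) = $514,516.13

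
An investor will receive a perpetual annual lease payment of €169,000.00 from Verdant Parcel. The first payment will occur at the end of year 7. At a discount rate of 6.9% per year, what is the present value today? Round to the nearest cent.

€1641237.32

Value at end of year 6: C / r = €169,000.00 / 0.069 = €2,449,275.3623
Discount to today: PV = €2,449,275.3623 / (1 + 0.069)^6 = €2,449,275.3623 / 1.492335 = €1,641,237.32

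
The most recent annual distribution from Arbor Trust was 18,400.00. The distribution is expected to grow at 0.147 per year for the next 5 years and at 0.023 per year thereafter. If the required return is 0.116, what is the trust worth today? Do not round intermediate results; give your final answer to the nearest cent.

332073.43

D_1 = 21104.80000
D_2 = 24207.20560
D_3 = 27765.66482
D_4 = 31847.21755
D_5 = 36528.75853
Terminal value at year 5: TV = D_5×(1+g_2)/(r−g_2) = 37368.91998/0.093 = 401816.34386
P_0 = D_1/(1+r)^1 + D_2/(1+r)^2 + D_3/(1+r)^3 + D_4/(1+r)^4 + D_5/(1+r)^5 + TV/(1+r)^5
    = 18911.11111 + 19436.41975 + 19976.32030 + 20531.21809 + 21101.52970 + 232116.82672 = 332073.42567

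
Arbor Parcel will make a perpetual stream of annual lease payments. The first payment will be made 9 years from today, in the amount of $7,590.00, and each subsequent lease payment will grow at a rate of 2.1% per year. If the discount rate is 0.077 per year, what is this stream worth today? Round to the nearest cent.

$74873.50

Value at end of year 8: C₁ / (r − g) = $7,590.00 / (0.077 − 0.021) = $135,535.7143
Discount to today: PV = $135,535.7143 / (1 + 0.077)^8 = $135,535.7143 / 1.810196 = $74,873.50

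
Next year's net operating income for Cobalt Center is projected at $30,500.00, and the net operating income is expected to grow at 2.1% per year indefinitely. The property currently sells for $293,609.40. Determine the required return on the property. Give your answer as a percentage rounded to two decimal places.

P = D₁/(r − g) ⇒ r = D₁/P + g = $30,500.0000/$293,609.40 + 0.021 = 0.103880 + 0.021 = 0.124880

12.49%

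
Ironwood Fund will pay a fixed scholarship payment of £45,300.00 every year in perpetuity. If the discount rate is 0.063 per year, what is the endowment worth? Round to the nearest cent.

£719047.62

Level perpetuity: PV = C / r = £45,300.00 / 0.063 = £719,047.62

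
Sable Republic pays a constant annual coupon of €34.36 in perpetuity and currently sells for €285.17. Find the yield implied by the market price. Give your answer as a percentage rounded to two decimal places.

12.05%

P = C/r ⇒ r = C/P = €34.36/€285.17 = 0.120490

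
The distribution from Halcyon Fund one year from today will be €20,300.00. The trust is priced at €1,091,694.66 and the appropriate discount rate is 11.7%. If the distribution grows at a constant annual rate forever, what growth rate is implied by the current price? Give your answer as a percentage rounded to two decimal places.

P = D₁/(r−g) ⇒ g = r − D₁/P = 0.117 − €20,300.00/€1,091,694.66 = 0.098405

9.84%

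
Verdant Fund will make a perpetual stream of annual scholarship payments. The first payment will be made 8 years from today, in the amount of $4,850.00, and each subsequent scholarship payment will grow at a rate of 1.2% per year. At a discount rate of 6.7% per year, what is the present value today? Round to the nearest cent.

$56005.17

Value at end of year 7: C₁ / (r − g) = $4,850.00 / (0.067 − 0.012) = $88,181.8182
Discount to today: PV = $88,181.8182 / (1 + 0.067)^7 = $88,181.8182 / 1.574530 = $56,005.17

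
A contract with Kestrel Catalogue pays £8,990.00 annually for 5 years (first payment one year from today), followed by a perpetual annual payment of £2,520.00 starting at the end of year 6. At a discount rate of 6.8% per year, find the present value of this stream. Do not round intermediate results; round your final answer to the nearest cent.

£63729.77

PV of 5-year annuity: £8,990.00 × [1 − (1+0.068)^−5] / 0.068 = 37059.01028
Perpetuity value at year 5: £2,520.00 / 0.068 = 37058.82353
PV of perpetuity: 37058.82353 / (1+0.068)^5 = 26670.75836
Total PV = 37059.01028 + 26670.75836 = 63729.76863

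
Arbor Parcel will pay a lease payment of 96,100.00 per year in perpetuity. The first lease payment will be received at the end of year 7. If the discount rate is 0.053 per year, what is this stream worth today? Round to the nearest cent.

Value at end of year 6: C / r = 96,100.00 / 0.053 = 1,813,207.5472
Discount to today: PV = 1,813,207.5472 / (1 + 0.053)^6 = 1,813,207.5472 / 1.363233 = 1,330,078.55

1330078.55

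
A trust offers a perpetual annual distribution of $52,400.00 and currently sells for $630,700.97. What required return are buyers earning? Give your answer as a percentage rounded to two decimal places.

8.31%

P = C/r ⇒ r = C/P = $52,400.00/$630,700.97 = 0.083082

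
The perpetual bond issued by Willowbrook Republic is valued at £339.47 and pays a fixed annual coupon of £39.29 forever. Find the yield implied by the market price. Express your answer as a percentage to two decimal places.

11.57%

P = C/r ⇒ r = C/P = £39.29/£339.47 = 0.115739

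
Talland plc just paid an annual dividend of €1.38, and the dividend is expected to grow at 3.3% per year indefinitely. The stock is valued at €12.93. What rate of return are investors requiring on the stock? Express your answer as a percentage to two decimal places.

14.33%

D₁ = €1.38 × 1.033 = €1.4255
P = D₁/(r − g) ⇒ r = D₁/P + g = €1.4255/€12.93 + 0.033 = 0.110251 + 0.033 = 0.143251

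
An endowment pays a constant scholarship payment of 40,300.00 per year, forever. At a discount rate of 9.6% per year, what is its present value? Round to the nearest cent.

Level perpetuity: PV = C / r = 40,300.00 / 0.096 = 419,791.67

419791.67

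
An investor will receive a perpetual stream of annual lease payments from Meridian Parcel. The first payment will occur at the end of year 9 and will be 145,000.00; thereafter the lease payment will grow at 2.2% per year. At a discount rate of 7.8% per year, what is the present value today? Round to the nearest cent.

Value at end of year 8: C₁ / (r − g) = 145,000.00 / (0.078 − 0.022) = 2,589,285.7143
Discount to today: PV = 2,589,285.7143 / (1 + 0.078)^8 = 2,589,285.7143 / 1.823686 = 1,419,808.88

1419808.88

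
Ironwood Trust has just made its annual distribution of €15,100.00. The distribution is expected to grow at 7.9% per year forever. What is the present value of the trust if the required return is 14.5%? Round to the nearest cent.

D₁ = D₀ × (1 + g) = €15,100.00 × 1.079 = €16,292.9000
Growing perpetuity: P = D₁ / (r − g) = €16,292.9000 / (0.145 − 0.079) = €246,862.12

€246862.12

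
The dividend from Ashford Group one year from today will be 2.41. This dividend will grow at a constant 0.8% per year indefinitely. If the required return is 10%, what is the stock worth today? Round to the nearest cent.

Growing perpetuity: P = D₁ / (r − g) = 2.4100 / (0.1 − 0.008) = 26.20

26.20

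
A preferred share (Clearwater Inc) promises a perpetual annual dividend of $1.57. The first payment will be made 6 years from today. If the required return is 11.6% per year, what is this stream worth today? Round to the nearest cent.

$7.82

Value at end of year 5: C / r = $1.57 / 0.116 = $13.5345
Discount to today: PV = $13.5345 / (1 + 0.116)^5 = $13.5345 / 1.731095 = $7.82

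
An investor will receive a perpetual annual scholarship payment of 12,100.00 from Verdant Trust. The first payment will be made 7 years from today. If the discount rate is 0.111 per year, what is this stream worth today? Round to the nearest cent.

57966.63

Value at end of year 6: C / r = 12,100.00 / 0.111 = 109,009.0090
Discount to today: PV = 109,009.0090 / (1 + 0.111)^6 = 109,009.0090 / 1.880548 = 57,966.63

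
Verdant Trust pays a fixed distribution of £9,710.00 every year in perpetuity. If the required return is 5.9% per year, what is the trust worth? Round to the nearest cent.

£164576.27

Level perpetuity: PV = C / r = £9,710.00 / 0.059 = £164,576.27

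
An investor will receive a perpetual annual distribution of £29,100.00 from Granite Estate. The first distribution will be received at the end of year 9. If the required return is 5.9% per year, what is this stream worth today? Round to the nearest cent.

Value at end of year 8: C / r = £29,100.00 / 0.059 = £493,220.3390
Discount to today: PV = £493,220.3390 / (1 + 0.059)^8 = £493,220.3390 / 1.581859 = £311,797.98

£311797.98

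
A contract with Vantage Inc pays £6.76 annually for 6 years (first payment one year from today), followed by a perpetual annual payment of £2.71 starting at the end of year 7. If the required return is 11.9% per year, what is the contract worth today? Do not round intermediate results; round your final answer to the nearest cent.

PV of 6-year annuity: £6.76 × [1 − (1+0.119)^−6] / 0.119 = 27.87201
Perpetuity value at year 6: £2.71 / 0.119 = 22.77311
PV of perpetuity: 22.77311 / (1+0.119)^6 = 11.59957
Total PV = 27.87201 + 11.59957 = 39.47158

£39.47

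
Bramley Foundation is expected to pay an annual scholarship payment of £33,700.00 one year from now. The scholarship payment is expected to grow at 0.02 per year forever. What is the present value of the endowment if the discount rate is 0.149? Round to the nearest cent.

Growing perpetuity: P = D₁ / (r − g) = £33,700.0000 / (0.149 − 0.02) = £261,240.31

£261240.31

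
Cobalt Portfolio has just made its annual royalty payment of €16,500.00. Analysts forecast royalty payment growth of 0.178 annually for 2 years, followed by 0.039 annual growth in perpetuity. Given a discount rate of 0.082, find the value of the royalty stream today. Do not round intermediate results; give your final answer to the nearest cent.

€510092.79

D_1 = 19437.00000
D_2 = 22896.78600
Terminal value at year 2: TV = D_2×(1+g_2)/(r−g_2) = 23789.76065/0.043 = 553250.24777
P_0 = D_1/(1+r)^1 + D_2/(1+r)^2 + TV/(1+r)^2
    = 17963.95564 + 19557.80013 + 472571.03106 = 510092.78683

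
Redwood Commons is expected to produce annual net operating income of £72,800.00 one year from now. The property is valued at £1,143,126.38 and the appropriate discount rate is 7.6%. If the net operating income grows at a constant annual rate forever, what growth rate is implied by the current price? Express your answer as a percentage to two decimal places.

P = D₁/(r−g) ⇒ g = r − D₁/P = 0.076 − £72,800.00/£1,143,126.38 = 0.012315

1.23%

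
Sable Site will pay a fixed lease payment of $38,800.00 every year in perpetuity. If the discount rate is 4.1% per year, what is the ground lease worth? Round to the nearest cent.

Level perpetuity: PV = C / r = $38,800.00 / 0.041 = $946,341.46

$946341.46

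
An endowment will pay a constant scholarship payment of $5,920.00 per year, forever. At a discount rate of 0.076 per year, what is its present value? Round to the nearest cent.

Level perpetuity: PV = C / r = $5,920.00 / 0.076 = $77,894.74

$77894.74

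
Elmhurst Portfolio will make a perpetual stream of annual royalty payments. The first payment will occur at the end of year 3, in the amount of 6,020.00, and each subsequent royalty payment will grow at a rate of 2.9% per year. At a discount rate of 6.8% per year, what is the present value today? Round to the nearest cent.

135328.53

Value at end of year 2: C₁ / (r − g) = 6,020.00 / (0.068 − 0.029) = 154,358.9744
Discount to today: PV = 154,358.9744 / (1 + 0.068)^2 = 154,358.9744 / 1.140624 = 135,328.53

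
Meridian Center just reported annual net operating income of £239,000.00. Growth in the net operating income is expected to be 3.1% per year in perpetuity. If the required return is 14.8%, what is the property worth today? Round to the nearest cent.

£2106059.83

D₁ = D₀ × (1 + g) = £239,000.00 × 1.031 = £246,409.0000
Growing perpetuity: P = D₁ / (r − g) = £246,409.0000 / (0.148 − 0.031) = £2,106,059.83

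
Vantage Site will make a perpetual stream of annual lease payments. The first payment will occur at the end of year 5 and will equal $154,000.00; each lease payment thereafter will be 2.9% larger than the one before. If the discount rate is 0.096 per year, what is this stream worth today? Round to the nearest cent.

$1592955.71

Value at end of year 4: C₁ / (r − g) = $154,000.00 / (0.096 − 0.029) = $2,298,507.4627
Discount to today: PV = $2,298,507.4627 / (1 + 0.096)^4 = $2,298,507.4627 / 1.442920 = $1,592,955.71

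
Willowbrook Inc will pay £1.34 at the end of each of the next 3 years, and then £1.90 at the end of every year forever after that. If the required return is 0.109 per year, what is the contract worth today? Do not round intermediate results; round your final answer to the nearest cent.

£16.06

PV of 3-year annuity: £1.34 × [1 − (1+0.109)^−3] / 0.109 = 3.28028
Perpetuity value at year 3: £1.90 / 0.109 = 17.43119
PV of perpetuity: 17.43119 / (1+0.109)^3 = 12.78005
Total PV = 3.28028 + 12.78005 = 16.06033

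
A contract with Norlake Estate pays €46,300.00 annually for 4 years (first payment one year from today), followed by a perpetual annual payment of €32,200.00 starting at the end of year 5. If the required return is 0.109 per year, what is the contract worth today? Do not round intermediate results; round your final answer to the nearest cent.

€339250.89

PV of 4-year annuity: €46,300.00 × [1 − (1+0.109)^−4] / 0.109 = 143950.46537
Perpetuity value at year 4: €32,200.00 / 0.109 = 295412.84404
PV of perpetuity: 295412.84404 / (1+0.109)^4 = 195300.42535
Total PV = 143950.46537 + 195300.42535 = 339250.89073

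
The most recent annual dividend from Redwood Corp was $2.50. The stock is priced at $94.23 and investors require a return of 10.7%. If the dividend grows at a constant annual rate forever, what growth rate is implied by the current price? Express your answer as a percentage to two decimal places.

7.84%

P = D₀(1+g)/(r−g) ⇒ P(r−g) = D₀(1+g) ⇒ g(P+D₀) = P·r − D₀
g = (P·r − D₀)/(P + D₀) = ($94.23×0.107 − $2.50) / ($94.23 + $2.50) = 0.078389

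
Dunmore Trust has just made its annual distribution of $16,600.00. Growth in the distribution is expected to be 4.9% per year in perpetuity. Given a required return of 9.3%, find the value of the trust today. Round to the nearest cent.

$395759.09

D₁ = D₀ × (1 + g) = $16,600.00 × 1.049 = $17,413.4000
Growing perpetuity: P = D₁ / (r − g) = $17,413.4000 / (0.093 − 0.049) = $395,759.09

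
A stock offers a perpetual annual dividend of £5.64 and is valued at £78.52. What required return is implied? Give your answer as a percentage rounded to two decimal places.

P = C/r ⇒ r = C/P = £5.64/£78.52 = 0.071829

7.18%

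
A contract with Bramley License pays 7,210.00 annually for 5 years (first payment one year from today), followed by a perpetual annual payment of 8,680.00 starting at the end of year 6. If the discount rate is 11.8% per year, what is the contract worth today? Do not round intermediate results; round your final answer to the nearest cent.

PV of 5-year annuity: 7,210.00 × [1 − (1+0.118)^−5] / 0.118 = 26119.72680
Perpetuity value at year 5: 8,680.00 / 0.118 = 73559.32203
PV of perpetuity: 73559.32203 / (1+0.118)^5 = 42114.21405
Total PV = 26119.72680 + 42114.21405 = 68233.94084

68233.94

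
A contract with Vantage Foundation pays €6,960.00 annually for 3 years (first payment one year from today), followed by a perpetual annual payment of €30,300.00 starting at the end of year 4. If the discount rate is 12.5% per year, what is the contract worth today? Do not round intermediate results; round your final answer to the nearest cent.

€186819.42

PV of 3-year annuity: €6,960.00 × [1 − (1+0.125)^−3] / 0.125 = 16574.15638
Perpetuity value at year 3: €30,300.00 / 0.125 = 242400.00000
PV of perpetuity: 242400.00000 / (1+0.125)^3 = 170245.26749
Total PV = 16574.15638 + 170245.26749 = 186819.42387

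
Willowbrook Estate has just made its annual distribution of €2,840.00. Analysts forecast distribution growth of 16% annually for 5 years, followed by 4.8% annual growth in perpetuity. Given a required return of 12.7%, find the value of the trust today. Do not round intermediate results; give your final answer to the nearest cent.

D_1 = 3294.40000
D_2 = 3821.50400
D_3 = 4432.94464
D_4 = 5142.21578
D_5 = 5964.97031
Terminal value at year 5: TV = D_5×(1+g_2)/(r−g_2) = 6251.28888/0.079 = 79130.23902
P_0 = D_1/(1+r)^1 + D_2/(1+r)^2 + D_3/(1+r)^3 + D_4/(1+r)^4 + D_5/(1+r)^5 + TV/(1+r)^5
    = 2923.15883 + 3008.75265 + 3096.85278 + 3187.53258 + 3280.86761 + 43523.40829 = 59020.57274

€59020.57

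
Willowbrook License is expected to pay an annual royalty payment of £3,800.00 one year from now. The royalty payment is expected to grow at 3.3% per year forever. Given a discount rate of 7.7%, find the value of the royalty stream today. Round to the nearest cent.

Growing perpetuity: P = D₁ / (r − g) = £3,800.0000 / (0.077 − 0.033) = £86,363.64

£86363.64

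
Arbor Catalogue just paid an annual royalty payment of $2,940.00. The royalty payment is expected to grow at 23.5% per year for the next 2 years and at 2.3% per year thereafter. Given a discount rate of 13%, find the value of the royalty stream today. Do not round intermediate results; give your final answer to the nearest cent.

$40299.96

D_1 = 3630.90000
D_2 = 4484.16150
Terminal value at year 2: TV = D_2×(1+g_2)/(r−g_2) = 4587.29721/0.107 = 42871.93658
P_0 = D_1/(1+r)^1 + D_2/(1+r)^2 + TV/(1+r)^2
    = 3213.18584 + 3511.75621 + 33575.01495 = 40299.95699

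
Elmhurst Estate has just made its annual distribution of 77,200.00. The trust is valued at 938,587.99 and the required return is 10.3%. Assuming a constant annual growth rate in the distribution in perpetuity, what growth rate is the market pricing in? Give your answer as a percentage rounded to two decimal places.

P = D₀(1+g)/(r−g) ⇒ P(r−g) = D₀(1+g) ⇒ g(P+D₀) = P·r − D₀
g = (P·r − D₀)/(P + D₀) = (938,587.99×0.103 − 77,200.00) / (938,587.99 + 77,200.00) = 0.019172

1.92%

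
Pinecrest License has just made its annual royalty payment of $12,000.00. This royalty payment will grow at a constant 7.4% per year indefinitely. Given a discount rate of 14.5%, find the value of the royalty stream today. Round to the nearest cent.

D₁ = D₀ × (1 + g) = $12,000.00 × 1.074 = $12,888.0000
Growing perpetuity: P = D₁ / (r − g) = $12,888.0000 / (0.145 − 0.074) = $181,521.13

$181521.13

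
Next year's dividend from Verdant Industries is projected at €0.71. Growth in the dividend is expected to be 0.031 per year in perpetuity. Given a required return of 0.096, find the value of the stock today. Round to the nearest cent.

€10.92

Growing perpetuity: P = D₁ / (r − g) = €0.7100 / (0.096 − 0.031) = €10.92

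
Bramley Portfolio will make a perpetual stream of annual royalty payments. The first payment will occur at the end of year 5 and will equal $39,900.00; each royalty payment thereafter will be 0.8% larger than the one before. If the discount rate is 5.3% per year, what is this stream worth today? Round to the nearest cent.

Value at end of year 4: C₁ / (r − g) = $39,900.00 / (0.053 − 0.008) = $886,666.6667
Discount to today: PV = $886,666.6667 / (1 + 0.053)^4 = $886,666.6667 / 1.229457 = $721,185.35

$721185.35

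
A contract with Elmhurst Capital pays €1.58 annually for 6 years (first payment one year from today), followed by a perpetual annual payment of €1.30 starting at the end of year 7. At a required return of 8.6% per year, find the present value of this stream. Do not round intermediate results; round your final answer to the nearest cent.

€16.39

PV of 6-year annuity: €1.58 × [1 − (1+0.086)^−6] / 0.086 = 7.17308
Perpetuity value at year 6: €1.30 / 0.086 = 15.11628
PV of perpetuity: 15.11628 / (1+0.086)^6 = 9.21438
Total PV = 7.17308 + 9.21438 = 16.38746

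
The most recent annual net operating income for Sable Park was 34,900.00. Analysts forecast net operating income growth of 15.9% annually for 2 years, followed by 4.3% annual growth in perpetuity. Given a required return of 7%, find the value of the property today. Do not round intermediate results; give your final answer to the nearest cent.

D_1 = 40449.10000
D_2 = 46880.50690
Terminal value at year 2: TV = D_2×(1+g_2)/(r−g_2) = 48896.36870/0.027 = 1810976.61840
P_0 = D_1/(1+r)^1 + D_2/(1+r)^2 + TV/(1+r)^2
    = 37802.89720 + 40947.25033 + 1581777.11450 = 1660527.26203

1660527.26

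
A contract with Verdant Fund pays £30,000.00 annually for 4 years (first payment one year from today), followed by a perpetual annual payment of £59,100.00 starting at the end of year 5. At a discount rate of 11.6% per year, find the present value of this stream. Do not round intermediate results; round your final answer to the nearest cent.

£420346.08

PV of 4-year annuity: £30,000.00 × [1 − (1+0.116)^−4] / 0.116 = 91893.47800
Perpetuity value at year 4: £59,100.00 / 0.116 = 509482.75862
PV of perpetuity: 509482.75862 / (1+0.116)^4 = 328452.60696
Total PV = 91893.47800 + 328452.60696 = 420346.08496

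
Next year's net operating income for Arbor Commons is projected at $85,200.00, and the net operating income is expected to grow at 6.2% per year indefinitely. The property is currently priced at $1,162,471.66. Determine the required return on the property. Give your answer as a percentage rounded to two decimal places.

P = D₁/(r − g) ⇒ r = D₁/P + g = $85,200.0000/$1,162,471.66 + 0.062 = 0.073292 + 0.062 = 0.135292

13.53%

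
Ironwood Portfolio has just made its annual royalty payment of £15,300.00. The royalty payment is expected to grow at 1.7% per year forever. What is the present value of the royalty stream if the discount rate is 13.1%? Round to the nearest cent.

D₁ = D₀ × (1 + g) = £15,300.00 × 1.017 = £15,560.1000
Growing perpetuity: P = D₁ / (r − g) = £15,560.1000 / (0.131 − 0.017) = £136,492.11

£136492.11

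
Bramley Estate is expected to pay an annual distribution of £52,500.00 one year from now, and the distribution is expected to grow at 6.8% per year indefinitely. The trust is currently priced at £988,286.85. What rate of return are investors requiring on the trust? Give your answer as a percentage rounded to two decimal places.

12.11%

P = D₁/(r − g) ⇒ r = D₁/P + g = £52,500.0000/£988,286.85 + 0.068 = 0.053122 + 0.068 = 0.121122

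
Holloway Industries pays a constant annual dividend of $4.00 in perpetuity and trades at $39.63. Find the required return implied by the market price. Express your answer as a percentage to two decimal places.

10.09%

P = C/r ⇒ r = C/P = $4.00/$39.63 = 0.100934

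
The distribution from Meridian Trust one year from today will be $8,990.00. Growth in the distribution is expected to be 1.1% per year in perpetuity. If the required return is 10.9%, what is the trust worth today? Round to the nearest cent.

$91734.69

Growing perpetuity: P = D₁ / (r − g) = $8,990.0000 / (0.109 − 0.011) = $91,734.69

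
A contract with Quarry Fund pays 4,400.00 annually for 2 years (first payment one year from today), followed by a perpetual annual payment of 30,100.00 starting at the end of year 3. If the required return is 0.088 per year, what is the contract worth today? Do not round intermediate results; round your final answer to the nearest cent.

PV of 2-year annuity: 4,400.00 × [1 − (1+0.088)^−2] / 0.088 = 7761.13754
Perpetuity value at year 2: 30,100.00 / 0.088 = 342045.45455
PV of perpetuity: 342045.45455 / (1+0.088)^2 = 288952.21817
Total PV = 7761.13754 + 288952.21817 = 296713.35571

296713.36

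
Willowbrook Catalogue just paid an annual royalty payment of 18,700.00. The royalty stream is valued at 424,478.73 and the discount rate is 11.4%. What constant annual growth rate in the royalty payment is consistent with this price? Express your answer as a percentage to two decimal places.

6.70%

P = D₀(1+g)/(r−g) ⇒ P(r−g) = D₀(1+g) ⇒ g(P+D₀) = P·r − D₀
g = (P·r − D₀)/(P + D₀) = (424,478.73×0.114 − 18,700.00) / (424,478.73 + 18,700.00) = 0.066995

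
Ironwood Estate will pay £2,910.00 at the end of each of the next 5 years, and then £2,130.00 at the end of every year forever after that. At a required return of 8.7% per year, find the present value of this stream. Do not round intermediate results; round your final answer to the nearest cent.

£27540.45

PV of 5-year annuity: £2,910.00 × [1 − (1+0.087)^−5] / 0.087 = 11407.54376
Perpetuity value at year 5: £2,130.00 / 0.087 = 24482.75862
PV of perpetuity: 24482.75862 / (1+0.087)^5 = 16132.90700
Total PV = 11407.54376 + 16132.90700 = 27540.45076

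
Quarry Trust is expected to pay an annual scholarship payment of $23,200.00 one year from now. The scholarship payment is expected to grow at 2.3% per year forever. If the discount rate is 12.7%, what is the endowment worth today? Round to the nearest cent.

Growing perpetuity: P = D₁ / (r − g) = $23,200.0000 / (0.127 − 0.023) = $223,076.92

$223076.92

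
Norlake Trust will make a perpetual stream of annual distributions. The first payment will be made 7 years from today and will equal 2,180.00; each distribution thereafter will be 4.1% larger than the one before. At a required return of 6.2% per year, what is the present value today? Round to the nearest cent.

Value at end of year 6: C₁ / (r − g) = 2,180.00 / (0.062 − 0.041) = 103,809.5238
Discount to today: PV = 103,809.5238 / (1 + 0.062)^6 = 103,809.5238 / 1.434654 = 72,358.59

72358.59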